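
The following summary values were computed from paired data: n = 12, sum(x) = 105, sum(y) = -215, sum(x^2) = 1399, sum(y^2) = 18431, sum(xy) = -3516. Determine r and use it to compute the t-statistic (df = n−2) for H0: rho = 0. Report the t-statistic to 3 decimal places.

-2.485

Numerator: nΣxy − (Σx)(Σy) = 12·(-3516) − (105)(-215) = -19617
Denominator: √[(nΣx²−(Σx)²)(nΣy²−(Σy)²)]
  nΣx²−(Σx)² = 12·1399 − 11025 = 5763;  nΣy²−(Σy)² = 12·18431 − 46225 = 174947
  √(5763·174947) = √1008219561 = 31752.4733
r = -19617 / 31752.4733 = -0.6178
t = r·√(n−2)/√(1−r²) = -0.6178·√10 / √(1−0.381677) = -1.953655 / 0.786335 = -2.485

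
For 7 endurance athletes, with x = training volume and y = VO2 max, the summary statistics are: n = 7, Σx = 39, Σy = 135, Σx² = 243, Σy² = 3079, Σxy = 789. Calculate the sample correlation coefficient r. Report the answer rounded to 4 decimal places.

0.3333

Numerator: nΣxy − (Σx)(Σy) = 7·789 − (39)(135) = 258
Denominator: √[(nΣx²−(Σx)²)(nΣy²−(Σy)²)]
  nΣx²−(Σx)² = 7·243 − 1521 = 180;  nΣy²−(Σy)² = 7·3079 − 18225 = 3328
  √(180·3328) = √599040 = 773.9767
r = 258 / 773.9767 = 0.3333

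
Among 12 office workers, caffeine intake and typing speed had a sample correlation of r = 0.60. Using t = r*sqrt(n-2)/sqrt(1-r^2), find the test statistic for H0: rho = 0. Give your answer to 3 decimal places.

2.372

1 − r² = 1 − 0.3600 = 0.6400;  √(1−r²) = 0.800000
√(n−2) = √10 = 3.162278
t = r·√(n−2)/√(1−r²) = 0.60 · 3.162278 / 0.800000 = 2.372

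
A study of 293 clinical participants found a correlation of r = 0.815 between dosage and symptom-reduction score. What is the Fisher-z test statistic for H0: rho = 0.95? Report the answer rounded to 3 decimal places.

z_r = atanh(0.815) = 1.141742,  z_0 = atanh(0.95) = 1.831781
SE = 1/√(n−3) = 1/√290 = 0.058722
z = (z_r − z_0)/SE = (1.141742 − 1.831781) / 0.058722 = -0.690039 / 0.058722 = -11.751

-11.751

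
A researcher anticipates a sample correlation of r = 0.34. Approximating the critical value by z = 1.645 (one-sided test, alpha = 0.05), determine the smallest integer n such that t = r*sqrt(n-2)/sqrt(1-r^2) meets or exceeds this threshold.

23

r√(n−2)/√(1−r²) ≥ 1.645  ⇔  n−2 ≥ (1.645)²·(1−r²)/r²
(1−r²)/r² = (1−0.1156)/0.1156 = 7.6505
n ≥ 2 + 2.706025·7.6505 = 2 + 20.7024 = 22.7024
⌈22.7024⌉ = 23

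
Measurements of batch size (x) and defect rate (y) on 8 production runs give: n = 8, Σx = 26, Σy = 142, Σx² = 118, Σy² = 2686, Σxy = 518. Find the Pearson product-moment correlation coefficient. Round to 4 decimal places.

0.7588

S_xy = nΣxy − ΣxΣy = 8·518 − 26·142 = 4144 − 3692 = 452
S_xx = nΣx² − (Σx)² = 8·118 − 26² = 944 − 676 = 268
S_yy = nΣy² − (Σy)² = 8·2686 − 142² = 21488 − 20164 = 1324
r = S_xy / √(S_xx·S_yy) = 452 / √(268·1324) = 452 / √354832 = 452 / 595.6778 = 0.7588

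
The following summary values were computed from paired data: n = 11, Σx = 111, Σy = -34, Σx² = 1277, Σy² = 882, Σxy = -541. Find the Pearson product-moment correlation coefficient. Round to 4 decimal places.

S_xy = nΣxy − ΣxΣy = 11·(-541) − 111·(-34) = -5951 − (-3774) = -2177
S_xx = nΣx² − (Σx)² = 11·1277 − 111² = 14047 − 12321 = 1726
S_yy = nΣy² − (Σy)² = 11·882 − (-34)² = 9702 − 1156 = 8546
r = S_xy / √(S_xx·S_yy) = -2177 / √(1726·8546) = -2177 / √14750396 = -2177 / 3840.6244 = -0.5668

-0.5668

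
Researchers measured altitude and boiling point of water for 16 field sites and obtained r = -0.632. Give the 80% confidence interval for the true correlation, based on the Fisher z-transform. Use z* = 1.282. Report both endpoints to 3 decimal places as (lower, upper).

z_r = atanh(-0.632) = -0.744739;  SE = 1/√(n−3) = 1/√13 = 0.277350
z-limits: -0.744739 ± 1.282·0.277350 = -0.744739 ± 0.355563 = [-1.100302, -0.389176]
ρ-limits: (tanh -1.100302, tanh -0.389176) = (-0.801, -0.371)

(-0.801, -0.371)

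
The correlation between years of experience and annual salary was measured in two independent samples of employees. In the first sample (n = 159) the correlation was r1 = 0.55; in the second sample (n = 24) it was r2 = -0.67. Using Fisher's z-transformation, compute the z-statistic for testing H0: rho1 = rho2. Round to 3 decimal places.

z1 = atanh(0.55) = 0.618381,  z2 = atanh(-0.67) = -0.810743
SE = √(1/(n1−3) + 1/(n2−3)) = √(1/156 + 1/21) = √(0.0064103 + 0.0476190) = √0.0540293 = 0.232442
z = (z1 − z2)/SE = (0.618381 − (-0.810743)) / 0.232442 = 1.429124 / 0.232442 = 6.148

6.148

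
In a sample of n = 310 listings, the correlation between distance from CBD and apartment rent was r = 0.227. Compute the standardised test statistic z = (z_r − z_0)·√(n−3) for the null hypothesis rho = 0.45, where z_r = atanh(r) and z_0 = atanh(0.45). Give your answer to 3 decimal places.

-4.445

Fisher z: atanh(0.227) = 0.231024, atanh(0.45) = 0.484700
z = (z_r − z_0)·√(n−3) = (0.231024 − 0.484700)·√307 = -0.253676 · 17.521415 = -4.445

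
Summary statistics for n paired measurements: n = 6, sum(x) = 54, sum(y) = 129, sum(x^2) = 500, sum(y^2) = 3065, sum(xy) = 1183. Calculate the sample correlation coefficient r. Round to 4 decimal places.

Numerator: nΣxy − (Σx)(Σy) = 6·1183 − (54)(129) = 132
Denominator: √[(nΣx²−(Σx)²)(nΣy²−(Σy)²)]
  nΣx²−(Σx)² = 6·500 − 2916 = 84;  nΣy²−(Σy)² = 6·3065 − 16641 = 1749
  √(84·1749) = √146916 = 383.2962
r = 132 / 383.2962 = 0.3444

0.3444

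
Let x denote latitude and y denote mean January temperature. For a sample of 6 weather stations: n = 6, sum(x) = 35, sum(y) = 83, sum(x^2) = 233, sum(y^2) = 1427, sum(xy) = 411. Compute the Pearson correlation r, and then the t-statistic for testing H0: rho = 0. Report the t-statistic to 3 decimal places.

S_xy = nΣxy − ΣxΣy = 6·411 − 35·83 = 2466 − 2905 = -439
S_xx = nΣx² − (Σx)² = 6·233 − 35² = 1398 − 1225 = 173
S_yy = nΣy² − (Σy)² = 6·1427 − 83² = 8562 − 6889 = 1673
r = S_xy / √(S_xx·S_yy) = -439 / √(173·1673) = -439 / √289429 = -439 / 537.9861 = -0.8160
t = r·√(n−2)/√(1−r²) = -0.8160·√4 / √(1−0.665856) = -1.632000 / 0.578052 = -2.823

-2.823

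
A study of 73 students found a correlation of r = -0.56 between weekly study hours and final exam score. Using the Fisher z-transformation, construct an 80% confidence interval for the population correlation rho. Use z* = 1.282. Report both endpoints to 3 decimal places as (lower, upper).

(-0.656, -0.446)

z_r = atanh(-0.56) = -0.632833;  SE = 1/√(n−3) = 1/√70 = 0.119523
z-limits: -0.632833 ± 1.282·0.119523 = -0.632833 ± 0.153228 = [-0.786061, -0.479605]
ρ-limits: (tanh -0.786061, tanh -0.479605) = (-0.656, -0.446)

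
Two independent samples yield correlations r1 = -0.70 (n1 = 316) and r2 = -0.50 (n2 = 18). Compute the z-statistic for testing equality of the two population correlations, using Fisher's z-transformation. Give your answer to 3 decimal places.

-1.203

Fisher z-transforms: z1 = atanh(-0.70) = -0.867301, z2 = atanh(-0.50) = -0.549306; difference d = -0.317995
Var(d) = 1/313 + 1/15 = 0.0031949 + 0.0666667 = 0.0698616
z = d/√Var(d) = -0.317995 / √0.0698616 = -0.317995 / 0.264313 = -1.203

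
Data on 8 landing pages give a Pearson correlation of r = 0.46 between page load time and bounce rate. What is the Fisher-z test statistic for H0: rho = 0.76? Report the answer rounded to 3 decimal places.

-1.116

z_r = atanh(0.46) = 0.497311,  z_0 = atanh(0.76) = 0.996215
SE = 1/√(n−3) = 1/√5 = 0.447214
z = (z_r − z_0)/SE = (0.497311 − 0.996215) / 0.447214 = -0.498904 / 0.447214 = -1.116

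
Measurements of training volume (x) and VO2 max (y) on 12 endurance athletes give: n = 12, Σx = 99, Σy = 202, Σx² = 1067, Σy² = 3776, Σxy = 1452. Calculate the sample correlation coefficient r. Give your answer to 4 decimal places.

Numerator: nΣxy − (Σx)(Σy) = 12·1452 − (99)(202) = -2574
Denominator: √[(nΣx²−(Σx)²)(nΣy²−(Σy)²)]
  nΣx²−(Σx)² = 12·1067 − 9801 = 3003;  nΣy²−(Σy)² = 12·3776 − 40804 = 4508
  √(3003·4508) = √13537524 = 3679.3374
r = -2574 / 3679.3374 = -0.6996

-0.6996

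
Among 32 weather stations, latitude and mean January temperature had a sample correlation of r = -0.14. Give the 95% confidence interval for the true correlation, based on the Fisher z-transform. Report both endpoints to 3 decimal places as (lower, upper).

(-0.466, 0.219)

z_r = atanh(-0.14) = -0.140926;  SE = 1/√(n−3) = 1/√29 = 0.185695
z-limits: -0.140926 ± 1.960·0.185695 = -0.140926 ± 0.363962 = [-0.504888, 0.223036]
ρ-limits: (tanh -0.504888, tanh 0.223036) = (-0.466, 0.219)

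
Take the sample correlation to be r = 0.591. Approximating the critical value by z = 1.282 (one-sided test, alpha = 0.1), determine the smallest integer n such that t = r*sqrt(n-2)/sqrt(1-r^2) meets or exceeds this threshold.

r√(n−2)/√(1−r²) ≥ 1.282  ⇔  n−2 ≥ (1.282)²·(1−r²)/r²
(1−r²)/r² = (1−0.349281)/0.349281 = 1.8630
n ≥ 2 + 1.643524·1.8630 = 2 + 3.0619 = 5.0619
⌈5.0619⌉ = 6

6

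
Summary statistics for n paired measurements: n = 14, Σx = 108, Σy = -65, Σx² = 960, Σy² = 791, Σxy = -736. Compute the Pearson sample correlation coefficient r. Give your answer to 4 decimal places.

Numerator: nΣxy − (Σx)(Σy) = 14·(-736) − (108)(-65) = -3284
Denominator: √[(nΣx²−(Σx)²)(nΣy²−(Σy)²)]
  nΣx²−(Σx)² = 14·960 − 11664 = 1776;  nΣy²−(Σy)² = 14·791 − 4225 = 6849
  √(1776·6849) = √12163824 = 3487.6674
r = -3284 / 3487.6674 = -0.9416

-0.9416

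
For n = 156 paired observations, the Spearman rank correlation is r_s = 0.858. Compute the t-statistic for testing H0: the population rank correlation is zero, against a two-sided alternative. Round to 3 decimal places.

20.729

t = r_s·√(n−2) / √(1−r_s²) with r_s = 0.858, n = 156
  = 0.858·√154 / √(1 − 0.736164)
  = 0.858·12.409674 / 0.513650
  = 10.647500 / 0.513650 = 20.729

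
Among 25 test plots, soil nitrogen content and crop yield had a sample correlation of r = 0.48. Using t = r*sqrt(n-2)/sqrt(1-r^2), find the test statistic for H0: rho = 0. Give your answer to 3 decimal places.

2.624

t = r·√(n−2) / √(1−r²) with r = 0.48, n = 25
  = 0.48·√23 / √(1 − 0.2304)
  = 0.48·4.795832 / 0.877268
  = 2.301999 / 0.877268 = 2.624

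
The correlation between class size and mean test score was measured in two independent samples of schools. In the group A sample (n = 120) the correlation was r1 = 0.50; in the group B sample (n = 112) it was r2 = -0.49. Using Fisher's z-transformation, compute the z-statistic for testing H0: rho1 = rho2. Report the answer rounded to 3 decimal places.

Fisher z-transforms: z1 = atanh(0.50) = 0.549306, z2 = atanh(-0.49) = -0.536060; difference d = 1.085366
Var(d) = 1/117 + 1/109 = 0.0085470 + 0.0091743 = 0.0177213
z = d/√Var(d) = 1.085366 / √0.0177213 = 1.085366 / 0.133121 = 8.153

8.153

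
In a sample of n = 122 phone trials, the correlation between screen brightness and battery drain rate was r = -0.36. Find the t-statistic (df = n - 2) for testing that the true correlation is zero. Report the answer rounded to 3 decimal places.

1 − r² = 1 − 0.1296 = 0.8704;  √(1−r²) = 0.932952
√(n−2) = √120 = 10.954451
t = r·√(n−2)/√(1−r²) = -0.36 · 10.954451 / 0.932952 = -4.227

-4.227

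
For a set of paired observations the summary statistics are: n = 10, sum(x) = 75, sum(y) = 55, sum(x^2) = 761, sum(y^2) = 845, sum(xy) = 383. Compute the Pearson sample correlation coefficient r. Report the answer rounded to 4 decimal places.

-0.0899

S_xy = nΣxy − ΣxΣy = 10·383 − 75·55 = 3830 − 4125 = -295
S_xx = nΣx² − (Σx)² = 10·761 − 75² = 7610 − 5625 = 1985
S_yy = nΣy² − (Σy)² = 10·845 − 55² = 8450 − 3025 = 5425
r = S_xy / √(S_xx·S_yy) = -295 / √(1985·5425) = -295 / √10768625 = -295 / 3281.5583 = -0.0899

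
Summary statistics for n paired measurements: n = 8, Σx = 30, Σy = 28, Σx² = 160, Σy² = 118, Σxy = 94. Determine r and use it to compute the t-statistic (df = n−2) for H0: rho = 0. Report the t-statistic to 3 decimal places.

Numerator: nΣxy − (Σx)(Σy) = 8·94 − (30)(28) = -88
Denominator: √[(nΣx²−(Σx)²)(nΣy²−(Σy)²)]
  nΣx²−(Σx)² = 8·160 − 900 = 380;  nΣy²−(Σy)² = 8·118 − 784 = 160
  √(380·160) = √60800 = 246.5766
r = -88 / 246.5766 = -0.3569
t = r·√(n−2)/√(1−r²) = -0.3569·√6 / √(1−0.127378) = -0.874223 / 0.934142 = -0.936

-0.936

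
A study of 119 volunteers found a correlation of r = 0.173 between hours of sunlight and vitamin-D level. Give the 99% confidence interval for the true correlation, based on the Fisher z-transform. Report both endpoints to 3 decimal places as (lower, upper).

(-0.064, 0.392)

z_r = atanh(0.173) = 0.174758;  SE = 1/√(n−3) = 1/√116 = 0.092848
z-limits: 0.174758 ± 2.576·0.092848 = 0.174758 ± 0.239176 = [-0.064418, 0.413934]
ρ-limits: (tanh -0.064418, tanh 0.413934) = (-0.064, 0.392)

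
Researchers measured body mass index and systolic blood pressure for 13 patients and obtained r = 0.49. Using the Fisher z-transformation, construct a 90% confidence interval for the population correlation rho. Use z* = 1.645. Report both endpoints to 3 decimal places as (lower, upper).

(0.016, 0.784)

z_r = atanh(0.49) = 0.536060;  SE = 1/√(n−3) = 1/√10 = 0.316228
z-limits: 0.536060 ± 1.645·0.316228 = 0.536060 ± 0.520195 = [0.015865, 1.056255]
ρ-limits: (tanh 0.015865, tanh 1.056255) = (0.016, 0.784)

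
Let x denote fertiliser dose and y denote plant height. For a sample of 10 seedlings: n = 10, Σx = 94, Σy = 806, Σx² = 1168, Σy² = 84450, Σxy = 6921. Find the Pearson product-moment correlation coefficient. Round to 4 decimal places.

-0.2784

Numerator: nΣxy − (Σx)(Σy) = 10·6921 − (94)(806) = -6554
Denominator: √[(nΣx²−(Σx)²)(nΣy²−(Σy)²)]
  nΣx²−(Σx)² = 10·1168 − 8836 = 2844;  nΣy²−(Σy)² = 10·84450 − 649636 = 194864
  √(2844·194864) = √554193216 = 23541.3087
r = -6554 / 23541.3087 = -0.2784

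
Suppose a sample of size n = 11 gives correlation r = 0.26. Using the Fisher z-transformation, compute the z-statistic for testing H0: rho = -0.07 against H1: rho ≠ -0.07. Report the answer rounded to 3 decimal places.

0.951

Fisher z: atanh(0.26) = 0.266108, atanh(-0.07) = -0.070115
z = (z_r − z_0)·√(n−3) = (0.266108 − (-0.070115))·√8 = 0.336223 · 2.828427 = 0.951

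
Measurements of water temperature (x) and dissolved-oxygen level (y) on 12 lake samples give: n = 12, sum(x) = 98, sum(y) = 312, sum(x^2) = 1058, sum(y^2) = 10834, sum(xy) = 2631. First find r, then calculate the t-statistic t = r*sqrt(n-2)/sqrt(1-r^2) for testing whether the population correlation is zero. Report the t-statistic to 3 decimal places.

0.315

Numerator: nΣxy − (Σx)(Σy) = 12·2631 − (98)(312) = 996
Denominator: √[(nΣx²−(Σx)²)(nΣy²−(Σy)²)]
  nΣx²−(Σx)² = 12·1058 − 9604 = 3092;  nΣy²−(Σy)² = 12·10834 − 97344 = 32664
  √(3092·32664) = √100997088 = 10049.7307
r = 996 / 10049.7307 = 0.0991
t = r·√(n−2)/√(1−r²) = 0.0991·√10 / √(1−0.009821) = 0.313382 / 0.995077 = 0.315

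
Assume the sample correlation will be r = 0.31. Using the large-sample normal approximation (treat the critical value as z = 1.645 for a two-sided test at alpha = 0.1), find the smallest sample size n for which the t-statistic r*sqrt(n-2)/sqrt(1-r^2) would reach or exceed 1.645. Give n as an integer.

Need r·√(n−2)/√(1−r²) ≥ 1.645
√(n−2) ≥ 1.645·√(1−0.0961) / 0.31 = 1.645·0.950737 / 0.31 = 5.0450
n−2 ≥ 25.4520  ⇒  n ≥ 27.4520
Smallest integer n = 28

28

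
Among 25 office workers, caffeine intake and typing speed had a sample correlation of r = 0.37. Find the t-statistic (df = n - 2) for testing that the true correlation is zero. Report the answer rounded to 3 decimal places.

1.910

1 − r² = 1 − 0.1369 = 0.8631;  √(1−r²) = 0.929032
√(n−2) = √23 = 4.795832
t = r·√(n−2)/√(1−r²) = 0.37 · 4.795832 / 0.929032 = 1.910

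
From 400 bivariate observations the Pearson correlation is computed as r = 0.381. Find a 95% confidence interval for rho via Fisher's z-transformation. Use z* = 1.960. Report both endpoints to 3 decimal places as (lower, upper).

(0.294, 0.462)

Fisher z: z_r = atanh(r) = ½·ln((1+0.381)/(1−0.381)) = 0.401229
SE(z) = 1/√(n−3) = 1/√397 = 0.050189
95% ⇒ z* = 1.960; margin = 1.960·0.050189 = 0.098370
CI on z-scale: (0.302859, 0.499599)
Back-transform: tanh(0.302859) = 0.293927, tanh(0.499599) = 0.461802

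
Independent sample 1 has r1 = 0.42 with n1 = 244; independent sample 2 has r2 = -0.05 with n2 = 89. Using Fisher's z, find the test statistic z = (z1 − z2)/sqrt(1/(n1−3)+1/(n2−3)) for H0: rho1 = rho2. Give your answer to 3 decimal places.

z1 = atanh(0.42) = 0.447692,  z2 = atanh(-0.05) = -0.050042
SE = √(1/(n1−3) + 1/(n2−3)) = √(1/241 + 1/86) = √(0.0041494 + 0.0116279) = √0.0157773 = 0.125608
z = (z1 − z2)/SE = (0.447692 − (-0.050042)) / 0.125608 = 0.497734 / 0.125608 = 3.963

3.963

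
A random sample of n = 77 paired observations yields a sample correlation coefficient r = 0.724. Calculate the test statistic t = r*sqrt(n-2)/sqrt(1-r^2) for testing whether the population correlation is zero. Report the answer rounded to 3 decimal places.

1 − r² = 1 − 0.524176 = 0.475824;  √(1−r²) = 0.689800
√(n−2) = √75 = 8.660254
t = r·√(n−2)/√(1−r²) = 0.724 · 8.660254 / 0.689800 = 9.090

9.090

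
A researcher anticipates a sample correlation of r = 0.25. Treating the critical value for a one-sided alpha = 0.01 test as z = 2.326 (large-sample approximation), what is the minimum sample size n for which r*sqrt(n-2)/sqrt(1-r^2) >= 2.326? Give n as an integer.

Need r·√(n−2)/√(1−r²) ≥ 2.326
√(n−2) ≥ 2.326·√(1−0.0625) / 0.25 = 2.326·0.968246 / 0.25 = 9.0086
n−2 ≥ 81.1549  ⇒  n ≥ 83.1549
Smallest integer n = 84

84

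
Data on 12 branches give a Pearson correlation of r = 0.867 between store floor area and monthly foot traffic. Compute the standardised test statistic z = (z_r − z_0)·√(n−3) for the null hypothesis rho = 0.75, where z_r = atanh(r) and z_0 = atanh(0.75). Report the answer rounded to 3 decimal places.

1.044

z_r = atanh(0.867) = 1.320870,  z_0 = atanh(0.75) = 0.972955
SE = 1/√(n−3) = 1/√9 = 0.333333
z = (z_r − z_0)/SE = (1.320870 − 0.972955) / 0.333333 = 0.347915 / 0.333333 = 1.044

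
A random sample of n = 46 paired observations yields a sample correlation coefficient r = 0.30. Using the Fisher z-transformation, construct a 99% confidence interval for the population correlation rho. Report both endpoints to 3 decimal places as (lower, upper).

(-0.083, 0.606)

Fisher z: z_r = atanh(r) = ½·ln((1+0.30)/(1−0.30)) = 0.309520
SE(z) = 1/√(n−3) = 1/√43 = 0.152499
99% ⇒ z* = 2.576; margin = 2.576·0.152499 = 0.392837
CI on z-scale: (-0.083317, 0.702357)
Back-transform: tanh(-0.083317) = -0.083125, tanh(0.702357) = 0.605862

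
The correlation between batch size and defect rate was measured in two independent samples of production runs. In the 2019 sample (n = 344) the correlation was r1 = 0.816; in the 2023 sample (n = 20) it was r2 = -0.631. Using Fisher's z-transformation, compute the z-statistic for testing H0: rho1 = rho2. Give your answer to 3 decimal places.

z1 = atanh(0.816) = 1.144728,  z2 = atanh(-0.631) = -0.743076
SE = √(1/(n1−3) + 1/(n2−3)) = √(1/341 + 1/17) = √(0.0029326 + 0.0588235) = √0.0617561 = 0.248508
z = (z1 − z2)/SE = (1.144728 − (-0.743076)) / 0.248508 = 1.887804 / 0.248508 = 7.597

7.597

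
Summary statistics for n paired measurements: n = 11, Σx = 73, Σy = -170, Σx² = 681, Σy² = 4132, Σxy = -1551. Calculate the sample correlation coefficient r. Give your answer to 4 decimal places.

-0.7775

S_xy = nΣxy − ΣxΣy = 11·(-1551) − 73·(-170) = -17061 − (-12410) = -4651
S_xx = nΣx² − (Σx)² = 11·681 − 73² = 7491 − 5329 = 2162
S_yy = nΣy² − (Σy)² = 11·4132 − (-170)² = 45452 − 28900 = 16552
r = S_xy / √(S_xx·S_yy) = -4651 / √(2162·16552) = -4651 / √35785424 = -4651 / 5982.0919 = -0.7775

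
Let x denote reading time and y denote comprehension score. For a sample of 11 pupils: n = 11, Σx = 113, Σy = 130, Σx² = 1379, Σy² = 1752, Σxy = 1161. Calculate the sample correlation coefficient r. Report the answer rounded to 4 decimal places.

-0.8043

S_xy = nΣxy − ΣxΣy = 11·1161 − 113·130 = 12771 − 14690 = -1919
S_xx = nΣx² − (Σx)² = 11·1379 − 113² = 15169 − 12769 = 2400
S_yy = nΣy² − (Σy)² = 11·1752 − 130² = 19272 − 16900 = 2372
r = S_xy / √(S_xx·S_yy) = -1919 / √(2400·2372) = -1919 / √5692800 = -1919 / 2385.9589 = -0.8043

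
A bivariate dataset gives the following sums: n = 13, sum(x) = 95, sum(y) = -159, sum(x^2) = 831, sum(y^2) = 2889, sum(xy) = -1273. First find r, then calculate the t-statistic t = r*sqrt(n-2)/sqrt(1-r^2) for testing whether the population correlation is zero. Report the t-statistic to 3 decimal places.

S_xy = nΣxy − ΣxΣy = 13·(-1273) − 95·(-159) = -16549 − (-15105) = -1444
S_xx = nΣx² − (Σx)² = 13·831 − 95² = 10803 − 9025 = 1778
S_yy = nΣy² − (Σy)² = 13·2889 − (-159)² = 37557 − 25281 = 12276
r = S_xy / √(S_xx·S_yy) = -1444 / √(1778·12276) = -1444 / √21826728 = -1444 / 4671.9084 = -0.3091
t = r·√(n−2)/√(1−r²) = -0.3091·√11 / √(1−0.095543) = -1.025169 / 0.951029 = -1.078

-1.078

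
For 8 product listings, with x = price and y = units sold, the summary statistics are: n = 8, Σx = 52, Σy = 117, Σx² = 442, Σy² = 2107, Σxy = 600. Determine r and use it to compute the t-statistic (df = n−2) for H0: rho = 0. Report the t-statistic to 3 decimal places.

S_xy = nΣxy − ΣxΣy = 8·600 − 52·117 = 4800 − 6084 = -1284
S_xx = nΣx² − (Σx)² = 8·442 − 52² = 3536 − 2704 = 832
S_yy = nΣy² − (Σy)² = 8·2107 − 117² = 16856 − 13689 = 3167
r = S_xy / √(S_xx·S_yy) = -1284 / √(832·3167) = -1284 / √2634944 = -1284 / 1623.2511 = -0.7910
t = r·√(n−2)/√(1−r²) = -0.7910·√6 / √(1−0.625681) = -1.937546 / 0.611816 = -3.167

-3.167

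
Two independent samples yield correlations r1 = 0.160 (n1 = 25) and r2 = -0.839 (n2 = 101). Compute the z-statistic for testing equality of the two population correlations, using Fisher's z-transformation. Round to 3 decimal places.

5.846

Fisher z-transforms: z1 = atanh(0.160) = 0.161387, z2 = atanh(-0.839) = -1.217786; difference d = 1.379173
Var(d) = 1/22 + 1/98 = 0.0454545 + 0.0102041 = 0.0556586
z = d/√Var(d) = 1.379173 / √0.0556586 = 1.379173 / 0.235921 = 5.846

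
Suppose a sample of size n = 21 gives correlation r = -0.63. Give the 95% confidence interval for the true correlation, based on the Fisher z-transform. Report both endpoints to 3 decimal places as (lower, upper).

(-0.835, -0.272)

z_r = atanh(-0.63) = -0.741416;  SE = 1/√(n−3) = 1/√18 = 0.235702
z-limits: -0.741416 ± 1.960·0.235702 = -0.741416 ± 0.461976 = [-1.203392, -0.279440]
ρ-limits: (tanh -1.203392, tanh -0.279440) = (-0.835, -0.272)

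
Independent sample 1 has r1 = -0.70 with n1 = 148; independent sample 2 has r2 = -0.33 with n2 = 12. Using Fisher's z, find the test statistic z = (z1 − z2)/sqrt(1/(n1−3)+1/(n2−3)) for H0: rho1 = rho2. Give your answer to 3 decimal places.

-1.527

z1 = atanh(-0.70) = -0.867301,  z2 = atanh(-0.33) = -0.342828
SE = √(1/(n1−3) + 1/(n2−3)) = √(1/145 + 1/9) = √(0.0068966 + 0.1111111) = √0.1180077 = 0.343522
z = (z1 − z2)/SE = (-0.867301 − (-0.342828)) / 0.343522 = -0.524473 / 0.343522 = -1.527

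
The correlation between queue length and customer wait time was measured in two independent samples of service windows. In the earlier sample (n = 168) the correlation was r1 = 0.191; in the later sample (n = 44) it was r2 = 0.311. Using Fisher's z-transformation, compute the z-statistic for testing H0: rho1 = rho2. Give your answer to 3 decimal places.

-0.735

z1 = atanh(0.191) = 0.193375,  z2 = atanh(0.311) = 0.321652
SE = √(1/(n1−3) + 1/(n2−3)) = √(1/165 + 1/41) = √(0.0060606 + 0.0243902) = √0.0304508 = 0.174502
z = (z1 − z2)/SE = (0.193375 − 0.321652) / 0.174502 = -0.128277 / 0.174502 = -0.735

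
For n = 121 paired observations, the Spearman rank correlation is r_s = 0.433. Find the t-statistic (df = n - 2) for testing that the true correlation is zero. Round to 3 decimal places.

5.240

1 − r_s² = 1 − 0.187489 = 0.812511;  √(1−r_s²) = 0.901394
√(n−2) = √119 = 10.908712
t = r_s·√(n−2)/√(1−r_s²) = 0.433 · 10.908712 / 0.901394 = 5.240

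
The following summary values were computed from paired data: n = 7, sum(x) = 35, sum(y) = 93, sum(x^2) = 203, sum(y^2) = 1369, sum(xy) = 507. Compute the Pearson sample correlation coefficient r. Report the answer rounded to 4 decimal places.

0.6871

Numerator: nΣxy − (Σx)(Σy) = 7·507 − (35)(93) = 294
Denominator: √[(nΣx²−(Σx)²)(nΣy²−(Σy)²)]
  nΣx²−(Σx)² = 7·203 − 1225 = 196;  nΣy²−(Σy)² = 7·1369 − 8649 = 934
  √(196·934) = √183064 = 427.8598
r = 294 / 427.8598 = 0.6871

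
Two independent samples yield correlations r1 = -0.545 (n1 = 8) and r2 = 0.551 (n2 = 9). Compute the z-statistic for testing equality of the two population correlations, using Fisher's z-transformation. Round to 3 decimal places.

-2.033

Fisher z-transforms: z1 = atanh(-0.545) = -0.611241, z2 = atanh(0.551) = 0.619816; difference d = -1.231057
Var(d) = 1/5 + 1/6 = 0.2000000 + 0.1666667 = 0.3666667
z = d/√Var(d) = -1.231057 / √0.3666667 = -1.231057 / 0.605530 = -2.033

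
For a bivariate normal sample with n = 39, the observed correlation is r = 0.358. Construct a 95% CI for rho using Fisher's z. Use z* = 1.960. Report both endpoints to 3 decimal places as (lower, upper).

(0.048, 0.605)

z_r = atanh(0.358) = 0.374590;  SE = 1/√(n−3) = 1/√36 = 0.166667
z-limits: 0.374590 ± 1.960·0.166667 = 0.374590 ± 0.326667 = [0.047923, 0.701257]
ρ-limits: (tanh 0.047923, tanh 0.701257) = (0.048, 0.605)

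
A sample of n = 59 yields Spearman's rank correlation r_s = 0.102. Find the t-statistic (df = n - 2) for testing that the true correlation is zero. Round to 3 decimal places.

0.774

1 − r_s² = 1 − 0.010404 = 0.989596;  √(1−r_s²) = 0.994784
√(n−2) = √57 = 7.549834
t = r_s·√(n−2)/√(1−r_s²) = 0.102 · 7.549834 / 0.994784 = 0.774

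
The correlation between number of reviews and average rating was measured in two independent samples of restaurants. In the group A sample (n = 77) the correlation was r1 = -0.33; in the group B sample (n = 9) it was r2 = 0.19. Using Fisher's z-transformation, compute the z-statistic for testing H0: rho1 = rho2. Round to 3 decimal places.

-1.261

z1 = atanh(-0.33) = -0.342828,  z2 = atanh(0.19) = 0.192337
SE = √(1/(n1−3) + 1/(n2−3)) = √(1/74 + 1/6) = √(0.0135135 + 0.1666667) = √0.1801802 = 0.424476
z = (z1 − z2)/SE = (-0.342828 − 0.192337) / 0.424476 = -0.535165 / 0.424476 = -1.261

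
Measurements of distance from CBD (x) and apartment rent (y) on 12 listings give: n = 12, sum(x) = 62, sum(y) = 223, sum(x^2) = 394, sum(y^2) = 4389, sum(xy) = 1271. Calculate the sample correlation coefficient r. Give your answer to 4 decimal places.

0.8847

Numerator: nΣxy − (Σx)(Σy) = 12·1271 − (62)(223) = 1426
Denominator: √[(nΣx²−(Σx)²)(nΣy²−(Σy)²)]
  nΣx²−(Σx)² = 12·394 − 3844 = 884;  nΣy²−(Σy)² = 12·4389 − 49729 = 2939
  √(884·2939) = √2598076 = 1611.8548
r = 1426 / 1611.8548 = 0.8847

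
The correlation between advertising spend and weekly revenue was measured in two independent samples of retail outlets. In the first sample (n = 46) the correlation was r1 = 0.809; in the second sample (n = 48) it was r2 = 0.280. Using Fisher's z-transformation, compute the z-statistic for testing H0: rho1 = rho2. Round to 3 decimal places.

3.922

Fisher z-transforms: z1 = atanh(0.809) = 1.124128, z2 = atanh(0.280) = 0.287682; difference d = 0.836446
Var(d) = 1/43 + 1/45 = 0.0232558 + 0.0222222 = 0.0454780
z = d/√Var(d) = 0.836446 / √0.0454780 = 0.836446 / 0.213256 = 3.922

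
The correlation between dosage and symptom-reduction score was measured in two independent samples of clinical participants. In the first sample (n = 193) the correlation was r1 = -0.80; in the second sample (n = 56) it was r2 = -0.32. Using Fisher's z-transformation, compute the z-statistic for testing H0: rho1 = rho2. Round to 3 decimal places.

-4.937

z1 = atanh(-0.80) = -1.098612,  z2 = atanh(-0.32) = -0.331647
SE = √(1/(n1−3) + 1/(n2−3)) = √(1/190 + 1/53) = √(0.0052632 + 0.0188679) = √0.0241311 = 0.155342
z = (z1 − z2)/SE = (-1.098612 − (-0.331647)) / 0.155342 = -0.766965 / 0.155342 = -4.937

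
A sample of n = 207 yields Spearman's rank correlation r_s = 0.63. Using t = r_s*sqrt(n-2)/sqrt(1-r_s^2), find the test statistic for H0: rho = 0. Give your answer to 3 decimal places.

11.615

1 − r_s² = 1 − 0.3969 = 0.6031;  √(1−r_s²) = 0.776595
√(n−2) = √205 = 14.317821
t = r_s·√(n−2)/√(1−r_s²) = 0.63 · 14.317821 / 0.776595 = 11.615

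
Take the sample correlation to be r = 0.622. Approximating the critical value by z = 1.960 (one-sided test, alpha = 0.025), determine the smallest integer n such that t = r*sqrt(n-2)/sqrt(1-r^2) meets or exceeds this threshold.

9

r√(n−2)/√(1−r²) ≥ 1.960  ⇔  n−2 ≥ (1.960)²·(1−r²)/r²
(1−r²)/r² = (1−0.386884)/0.386884 = 1.5848
n ≥ 2 + 3.8416·1.5848 = 2 + 6.0882 = 8.0882
⌈8.0882⌉ = 9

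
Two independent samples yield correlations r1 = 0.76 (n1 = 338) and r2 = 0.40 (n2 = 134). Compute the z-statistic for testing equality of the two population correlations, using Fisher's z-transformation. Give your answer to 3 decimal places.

5.556

Fisher z-transforms: z1 = atanh(0.76) = 0.996215, z2 = atanh(0.40) = 0.423649; difference d = 0.572566
Var(d) = 1/335 + 1/131 = 0.0029851 + 0.0076336 = 0.0106187
z = d/√Var(d) = 0.572566 / √0.0106187 = 0.572566 / 0.103047 = 5.556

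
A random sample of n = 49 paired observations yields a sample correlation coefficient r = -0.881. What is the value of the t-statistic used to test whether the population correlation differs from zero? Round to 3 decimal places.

t = r·√(n−2) / √(1−r²) with r = -0.881, n = 49
  = -0.881·√47 / √(1 − 0.776161)
  = -0.881·6.855655 / 0.473116
  = -6.039832 / 0.473116 = -12.766

-12.766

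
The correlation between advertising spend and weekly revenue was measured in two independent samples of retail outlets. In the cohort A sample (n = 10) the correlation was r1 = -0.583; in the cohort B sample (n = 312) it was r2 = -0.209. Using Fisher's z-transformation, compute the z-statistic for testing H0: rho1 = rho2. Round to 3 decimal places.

z1 = atanh(-0.583) = -0.666995,  z2 = atanh(-0.209) = -0.212125
SE = √(1/(n1−3) + 1/(n2−3)) = √(1/7 + 1/309) = √(0.1428571 + 0.0032362) = √0.1460933 = 0.382222
z = (z1 − z2)/SE = (-0.666995 − (-0.212125)) / 0.382222 = -0.454870 / 0.382222 = -1.190

-1.190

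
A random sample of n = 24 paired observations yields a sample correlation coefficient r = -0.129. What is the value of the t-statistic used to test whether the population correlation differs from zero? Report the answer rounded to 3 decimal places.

t = r·√(n−2) / √(1−r²) with r = -0.129, n = 24
  = -0.129·√22 / √(1 − 0.016641)
  = -0.129·4.690416 / 0.991645
  = -0.605064 / 0.991645 = -0.610

-0.610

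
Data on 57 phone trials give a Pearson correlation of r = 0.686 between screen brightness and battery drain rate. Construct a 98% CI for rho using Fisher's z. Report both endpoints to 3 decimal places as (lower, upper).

Fisher z: z_r = atanh(r) = ½·ln((1+0.686)/(1−0.686)) = 0.840361
SE(z) = 1/√(n−3) = 1/√54 = 0.136083
98% ⇒ z* = 2.326; margin = 2.326·0.136083 = 0.316529
CI on z-scale: (0.523832, 1.156890)
Back-transform: tanh(0.523832) = 0.480652, tanh(1.156890) = 0.820024

(0.481, 0.820)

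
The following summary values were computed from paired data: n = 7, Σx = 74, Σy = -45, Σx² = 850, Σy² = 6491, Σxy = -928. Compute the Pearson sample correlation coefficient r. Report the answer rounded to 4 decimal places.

-0.6979

Numerator: nΣxy − (Σx)(Σy) = 7·(-928) − (74)(-45) = -3166
Denominator: √[(nΣx²−(Σx)²)(nΣy²−(Σy)²)]
  nΣx²−(Σx)² = 7·850 − 5476 = 474;  nΣy²−(Σy)² = 7·6491 − 2025 = 43412
  √(474·43412) = √20577288 = 4536.2196
r = -3166 / 4536.2196 = -0.6979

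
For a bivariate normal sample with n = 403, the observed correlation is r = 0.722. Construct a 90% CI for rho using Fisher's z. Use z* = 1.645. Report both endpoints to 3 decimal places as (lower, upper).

(0.680, 0.759)

Fisher z: z_r = atanh(r) = ½·ln((1+0.722)/(1−0.722)) = 0.911810
SE(z) = 1/√(n−3) = 1/√400 = 0.050000
90% ⇒ z* = 1.645; margin = 1.645·0.050000 = 0.082250
CI on z-scale: (0.829560, 0.994060)
Back-transform: tanh(0.829560) = 0.680240, tanh(0.994060) = 0.759088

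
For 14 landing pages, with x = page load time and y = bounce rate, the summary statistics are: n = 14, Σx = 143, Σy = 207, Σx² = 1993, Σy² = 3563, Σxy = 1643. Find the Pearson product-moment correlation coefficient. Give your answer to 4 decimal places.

-0.9115

Numerator: nΣxy − (Σx)(Σy) = 14·1643 − (143)(207) = -6599
Denominator: √[(nΣx²−(Σx)²)(nΣy²−(Σy)²)]
  nΣx²−(Σx)² = 14·1993 − 20449 = 7453;  nΣy²−(Σy)² = 14·3563 − 42849 = 7033
  √(7453·7033) = √52416949 = 7239.9550
r = -6599 / 7239.9550 = -0.9115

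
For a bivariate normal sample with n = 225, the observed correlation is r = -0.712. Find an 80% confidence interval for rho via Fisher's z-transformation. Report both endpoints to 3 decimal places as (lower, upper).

(-0.752, -0.667)

Fisher z: z_r = atanh(r) = ½·ln((1+(-0.712))/(1−(-0.712))) = -0.891229
SE(z) = 1/√(n−3) = 1/√222 = 0.067116
80% ⇒ z* = 1.282; margin = 1.282·0.067116 = 0.086043
CI on z-scale: (-0.977272, -0.805186)
Back-transform: tanh(-0.977272) = -0.751883, tanh(-0.805186) = -0.666926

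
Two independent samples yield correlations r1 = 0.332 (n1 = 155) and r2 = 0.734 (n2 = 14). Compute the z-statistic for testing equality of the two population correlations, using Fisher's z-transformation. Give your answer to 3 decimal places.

Fisher z-transforms: z1 = atanh(0.332) = 0.345074, z2 = atanh(0.734) = 0.937345; difference d = -0.592271
Var(d) = 1/152 + 1/11 = 0.0065789 + 0.0909091 = 0.0974880
z = d/√Var(d) = -0.592271 / √0.0974880 = -0.592271 / 0.312231 = -1.897

-1.897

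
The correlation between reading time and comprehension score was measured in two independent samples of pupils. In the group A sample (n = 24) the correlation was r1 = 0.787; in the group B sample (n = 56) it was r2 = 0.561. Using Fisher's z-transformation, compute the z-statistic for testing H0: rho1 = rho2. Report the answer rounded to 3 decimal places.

1.665

z1 = atanh(0.787) = 1.063501,  z2 = atanh(0.561) = 0.634291
SE = √(1/(n1−3) + 1/(n2−3)) = √(1/21 + 1/53) = √(0.0476190 + 0.0188679) = √0.0664869 = 0.257851
z = (z1 − z2)/SE = (1.063501 − 0.634291) / 0.257851 = 0.429210 / 0.257851 = 1.665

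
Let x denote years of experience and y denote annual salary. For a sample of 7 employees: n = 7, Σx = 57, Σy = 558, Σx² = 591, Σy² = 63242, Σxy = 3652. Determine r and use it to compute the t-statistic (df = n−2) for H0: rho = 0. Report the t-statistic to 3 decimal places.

-1.584

Numerator: nΣxy − (Σx)(Σy) = 7·3652 − (57)(558) = -6242
Denominator: √[(nΣx²−(Σx)²)(nΣy²−(Σy)²)]
  nΣx²−(Σx)² = 7·591 − 3249 = 888;  nΣy²−(Σy)² = 7·63242 − 311364 = 131330
  √(888·131330) = √116621040 = 10799.1222
r = -6242 / 10799.1222 = -0.5780
t = r·√(n−2)/√(1−r²) = -0.5780·√5 / √(1−0.334084) = -1.292447 / 0.816037 = -1.584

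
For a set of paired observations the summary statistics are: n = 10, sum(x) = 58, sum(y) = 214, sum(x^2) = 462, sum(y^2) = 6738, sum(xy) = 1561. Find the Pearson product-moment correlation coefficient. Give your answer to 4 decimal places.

S_xy = nΣxy − ΣxΣy = 10·1561 − 58·214 = 15610 − 12412 = 3198
S_xx = nΣx² − (Σx)² = 10·462 − 58² = 4620 − 3364 = 1256
S_yy = nΣy² − (Σy)² = 10·6738 − 214² = 67380 − 45796 = 21584
r = S_xy / √(S_xx·S_yy) = 3198 / √(1256·21584) = 3198 / √27109504 = 3198 / 5206.6788 = 0.6142

0.6142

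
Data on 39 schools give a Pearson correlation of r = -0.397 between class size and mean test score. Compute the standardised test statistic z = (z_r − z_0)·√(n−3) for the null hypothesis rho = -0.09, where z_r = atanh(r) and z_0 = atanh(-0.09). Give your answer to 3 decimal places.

z_r = atanh(-0.397) = -0.420083,  z_0 = atanh(-0.09) = -0.090244
SE = 1/√(n−3) = 1/√36 = 0.166667
z = (z_r − z_0)/SE = (-0.420083 − (-0.090244)) / 0.166667 = -0.329839 / 0.166667 = -1.979

-1.979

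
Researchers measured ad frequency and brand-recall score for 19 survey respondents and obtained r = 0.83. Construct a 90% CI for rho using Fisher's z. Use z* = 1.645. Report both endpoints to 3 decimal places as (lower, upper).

(0.651, 0.922)

z_r = atanh(0.83) = 1.188136;  SE = 1/√(n−3) = 1/√16 = 0.250000
z-limits: 1.188136 ± 1.645·0.250000 = 1.188136 ± 0.411250 = [0.776886, 1.599386]
ρ-limits: (tanh 0.776886, tanh 1.599386) = (0.651, 0.922)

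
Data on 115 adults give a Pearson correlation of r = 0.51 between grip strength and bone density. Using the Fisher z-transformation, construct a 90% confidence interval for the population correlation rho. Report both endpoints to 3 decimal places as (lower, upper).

z_r = atanh(0.51) = 0.562730;  SE = 1/√(n−3) = 1/√112 = 0.094491
z-limits: 0.562730 ± 1.645·0.094491 = 0.562730 ± 0.155438 = [0.407292, 0.718168]
ρ-limits: (tanh 0.407292, tanh 0.718168) = (0.386, 0.616)

(0.386, 0.616)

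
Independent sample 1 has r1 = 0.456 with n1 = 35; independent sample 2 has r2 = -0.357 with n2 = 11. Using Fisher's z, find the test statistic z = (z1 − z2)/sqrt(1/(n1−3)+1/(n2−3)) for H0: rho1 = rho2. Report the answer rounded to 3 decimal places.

2.190

z1 = atanh(0.456) = 0.492249,  z2 = atanh(-0.357) = -0.373443
SE = √(1/(n1−3) + 1/(n2−3)) = √(1/32 + 1/8) = √(0.0312500 + 0.1250000) = √0.1562500 = 0.395285
z = (z1 − z2)/SE = (0.492249 − (-0.373443)) / 0.395285 = 0.865692 / 0.395285 = 2.190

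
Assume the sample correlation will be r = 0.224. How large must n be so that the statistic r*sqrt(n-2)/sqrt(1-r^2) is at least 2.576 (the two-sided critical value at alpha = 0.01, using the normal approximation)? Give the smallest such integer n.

r√(n−2)/√(1−r²) ≥ 2.576  ⇔  n−2 ≥ (2.576)²·(1−r²)/r²
(1−r²)/r² = (1−0.050176)/0.050176 = 18.9298
n ≥ 2 + 6.635776·18.9298 = 2 + 125.6139 = 127.6139
⌈127.6139⌉ = 128

128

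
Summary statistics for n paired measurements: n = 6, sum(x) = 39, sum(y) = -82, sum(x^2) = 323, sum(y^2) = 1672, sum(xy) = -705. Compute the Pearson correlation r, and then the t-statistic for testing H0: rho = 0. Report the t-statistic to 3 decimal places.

-3.681

S_xy = nΣxy − ΣxΣy = 6·(-705) − 39·(-82) = -4230 − (-3198) = -1032
S_xx = nΣx² − (Σx)² = 6·323 − 39² = 1938 − 1521 = 417
S_yy = nΣy² − (Σy)² = 6·1672 − (-82)² = 10032 − 6724 = 3308
r = S_xy / √(S_xx·S_yy) = -1032 / √(417·3308) = -1032 / √1379436 = -1032 / 1174.4939 = -0.8787
t = r·√(n−2)/√(1−r²) = -0.8787·√4 / √(1−0.772114) = -1.757400 / 0.477374 = -3.681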